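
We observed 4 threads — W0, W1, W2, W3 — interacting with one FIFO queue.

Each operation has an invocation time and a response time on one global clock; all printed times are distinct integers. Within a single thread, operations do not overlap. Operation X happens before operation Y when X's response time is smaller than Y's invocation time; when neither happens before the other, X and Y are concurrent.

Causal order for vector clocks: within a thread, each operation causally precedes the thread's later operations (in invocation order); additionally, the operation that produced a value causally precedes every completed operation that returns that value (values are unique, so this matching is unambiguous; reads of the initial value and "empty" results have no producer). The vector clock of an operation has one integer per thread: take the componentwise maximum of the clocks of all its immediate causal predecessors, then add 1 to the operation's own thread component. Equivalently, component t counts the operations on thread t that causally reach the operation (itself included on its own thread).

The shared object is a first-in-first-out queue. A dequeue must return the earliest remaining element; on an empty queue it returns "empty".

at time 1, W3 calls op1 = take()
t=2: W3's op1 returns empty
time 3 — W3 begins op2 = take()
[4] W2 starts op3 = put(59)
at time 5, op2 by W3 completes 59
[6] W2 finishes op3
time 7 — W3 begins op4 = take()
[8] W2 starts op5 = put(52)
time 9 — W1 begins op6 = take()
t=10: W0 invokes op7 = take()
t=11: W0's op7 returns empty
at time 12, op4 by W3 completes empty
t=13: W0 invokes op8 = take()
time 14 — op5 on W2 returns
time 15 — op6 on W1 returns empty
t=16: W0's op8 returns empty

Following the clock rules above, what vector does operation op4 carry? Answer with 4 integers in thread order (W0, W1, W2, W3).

no predecessors for op1 (invoked 1): W3 increments from zero → (0, 0, 0, 1)
no predecessors for op3 (invoked 4): W2 increments from zero → (0, 0, 1, 0)
no predecessors for op6 (invoked 9): W1 increments from zero → (0, 1, 0, 0)
no predecessors for op7 (invoked 10): W0 increments from zero → (1, 0, 0, 0)
op5, invoked 8, takes VC(op3)=(0, 0, 1, 0) under max, adds 1 for W2 → (0, 0, 2, 0)
op8, invoked 13, takes VC(op7)=(1, 0, 0, 0) under max, adds 1 for W0 → (2, 0, 0, 0)
op2, invoked 3, takes VC(op1)=(0, 0, 0, 1), VC(op3)=(0, 0, 1, 0) under max, adds 1 for W3 → (0, 0, 1, 2)
op4, invoked 7, takes VC(op2)=(0, 0, 1, 2) under max, adds 1 for W3 → (0, 0, 1, 3)
target: VC(op4) = (0, 0, 1, 3)

(0, 0, 1, 3)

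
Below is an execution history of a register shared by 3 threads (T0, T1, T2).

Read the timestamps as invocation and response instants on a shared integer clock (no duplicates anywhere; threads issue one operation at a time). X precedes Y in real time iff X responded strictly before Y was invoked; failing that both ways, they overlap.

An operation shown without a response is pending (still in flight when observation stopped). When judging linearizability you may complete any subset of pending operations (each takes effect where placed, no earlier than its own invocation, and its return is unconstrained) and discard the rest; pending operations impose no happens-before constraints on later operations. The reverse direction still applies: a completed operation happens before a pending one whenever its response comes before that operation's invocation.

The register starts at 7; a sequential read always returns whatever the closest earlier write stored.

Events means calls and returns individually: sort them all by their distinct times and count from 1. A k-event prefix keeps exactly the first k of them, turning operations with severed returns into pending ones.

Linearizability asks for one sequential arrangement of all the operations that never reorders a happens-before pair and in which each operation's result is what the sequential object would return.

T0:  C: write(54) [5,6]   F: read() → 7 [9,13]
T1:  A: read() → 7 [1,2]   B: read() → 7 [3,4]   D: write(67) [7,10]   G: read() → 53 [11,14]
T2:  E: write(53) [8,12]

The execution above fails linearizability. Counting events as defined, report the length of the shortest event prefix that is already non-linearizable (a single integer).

13

one valid order for events 1..12 is A, B, C, D, E:
step 1: A read() → 7 — value 7
step 2: B read() → 7 — value 7
step 3: C write(54) — value 54
step 4: D write(67) — value 67
step 5: E write(53) — value 53
with event 13 included (F responding at time 13), all real-time-consistent orders fail
no escape via the 1 pending operation (G): every completion choice fails
take A, B, C, D, E, F (pending dropped): step 6 already fails, because F read() → 7 cannot occur there
take A, B, C, D, F, E (pending dropped): step 5 already fails, because F read() → 7 cannot occur there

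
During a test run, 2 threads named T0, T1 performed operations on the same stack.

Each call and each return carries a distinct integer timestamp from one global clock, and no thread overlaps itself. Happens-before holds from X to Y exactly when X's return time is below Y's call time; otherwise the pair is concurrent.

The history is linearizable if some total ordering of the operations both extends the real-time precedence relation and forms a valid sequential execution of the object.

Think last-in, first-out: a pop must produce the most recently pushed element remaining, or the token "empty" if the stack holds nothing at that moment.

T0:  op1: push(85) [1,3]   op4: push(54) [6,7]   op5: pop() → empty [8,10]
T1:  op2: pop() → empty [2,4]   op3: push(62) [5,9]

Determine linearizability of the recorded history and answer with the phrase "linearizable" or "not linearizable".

not linearizable

events 1..9 are fine; event 10 — the response of op5 at time 10 — makes the prefix non-linearizable
5 completed operations, 6 real-time-consistent orders — every stack replay fails
one such order, op1, op2, op3, op4, op5, breaks at step 2 where op2 pop() → empty is illegal
one such order, op1, op2, op4, op3, op5, breaks at step 2 where op2 pop() → empty is illegal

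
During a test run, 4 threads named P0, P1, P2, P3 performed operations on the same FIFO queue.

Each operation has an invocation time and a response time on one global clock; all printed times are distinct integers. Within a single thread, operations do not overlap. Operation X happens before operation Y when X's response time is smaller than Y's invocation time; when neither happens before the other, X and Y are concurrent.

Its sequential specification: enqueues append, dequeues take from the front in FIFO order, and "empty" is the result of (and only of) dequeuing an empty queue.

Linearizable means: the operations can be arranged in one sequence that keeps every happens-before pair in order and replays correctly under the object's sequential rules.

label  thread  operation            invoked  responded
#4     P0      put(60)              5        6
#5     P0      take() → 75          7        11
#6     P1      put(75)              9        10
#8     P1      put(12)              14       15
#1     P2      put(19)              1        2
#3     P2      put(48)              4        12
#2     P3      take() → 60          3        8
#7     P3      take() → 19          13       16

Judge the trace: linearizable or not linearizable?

not linearizable

cut after 10 events: linearizable; cut after 11 events (#5 responds, time 11): not linearizable
the 5 completed operations admit 5 real-time orders; each fails the FIFO queue replay
including or dropping the 1 pending operation (#3) in any combination fails
e.g. #1, #2, #4, #5, #6 (pending dropped): illegal at step 2, since #2 take() → 60 cannot apply there
e.g. #1, #2, #4, #6, #5 (pending dropped): illegal at step 2, since #2 take() → 60 cannot apply there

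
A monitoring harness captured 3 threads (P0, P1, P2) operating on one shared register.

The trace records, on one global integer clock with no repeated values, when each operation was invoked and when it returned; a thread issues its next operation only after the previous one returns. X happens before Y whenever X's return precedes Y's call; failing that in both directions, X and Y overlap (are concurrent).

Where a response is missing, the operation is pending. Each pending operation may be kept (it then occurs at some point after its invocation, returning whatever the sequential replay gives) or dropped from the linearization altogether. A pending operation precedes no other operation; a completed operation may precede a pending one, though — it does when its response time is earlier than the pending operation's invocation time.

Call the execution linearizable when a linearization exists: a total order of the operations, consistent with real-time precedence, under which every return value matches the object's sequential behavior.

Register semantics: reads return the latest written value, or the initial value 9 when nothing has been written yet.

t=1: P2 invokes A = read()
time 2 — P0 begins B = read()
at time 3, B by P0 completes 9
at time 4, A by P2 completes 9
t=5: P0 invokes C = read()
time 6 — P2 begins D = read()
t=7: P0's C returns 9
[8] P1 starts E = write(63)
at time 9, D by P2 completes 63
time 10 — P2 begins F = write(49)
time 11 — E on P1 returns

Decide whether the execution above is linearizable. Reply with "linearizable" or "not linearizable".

linearizable

a witness: A, B, C, E, D
1. A read() → 9, leaving value 9
2. B read() → 9, leaving value 9
3. C read() → 9, leaving value 9
4. E write(63), leaving value 63
5. D read() → 63, leaving value 63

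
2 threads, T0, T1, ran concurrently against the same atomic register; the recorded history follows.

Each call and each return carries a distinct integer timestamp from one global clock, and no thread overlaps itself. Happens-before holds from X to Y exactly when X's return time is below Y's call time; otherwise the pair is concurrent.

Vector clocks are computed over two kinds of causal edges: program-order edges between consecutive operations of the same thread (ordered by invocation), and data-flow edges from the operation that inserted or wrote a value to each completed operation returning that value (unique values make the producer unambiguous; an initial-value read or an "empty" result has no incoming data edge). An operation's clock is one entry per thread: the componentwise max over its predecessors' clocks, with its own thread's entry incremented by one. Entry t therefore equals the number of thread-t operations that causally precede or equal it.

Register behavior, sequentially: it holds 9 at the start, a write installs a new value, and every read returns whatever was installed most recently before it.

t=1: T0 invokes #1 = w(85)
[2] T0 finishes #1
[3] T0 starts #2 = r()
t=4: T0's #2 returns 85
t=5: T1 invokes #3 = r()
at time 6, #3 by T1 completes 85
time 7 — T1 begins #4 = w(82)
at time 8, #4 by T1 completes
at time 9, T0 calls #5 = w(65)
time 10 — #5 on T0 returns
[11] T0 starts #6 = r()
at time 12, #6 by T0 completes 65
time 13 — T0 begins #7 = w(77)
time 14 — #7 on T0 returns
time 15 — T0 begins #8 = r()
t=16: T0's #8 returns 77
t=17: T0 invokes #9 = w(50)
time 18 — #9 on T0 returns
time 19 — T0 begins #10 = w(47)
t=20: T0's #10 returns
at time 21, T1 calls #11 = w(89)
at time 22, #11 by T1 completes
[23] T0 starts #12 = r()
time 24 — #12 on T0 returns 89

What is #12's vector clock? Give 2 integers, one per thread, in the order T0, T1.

root op #1, invoked 1: fresh clock plus T0's own tick → (1, 0)
#3 (invocation 5): componentwise max over VC(#1)=(1, 0), +1 at T1, giving (1, 1)
#2 (invocation 3): componentwise max over VC(#1)=(1, 0), +1 at T0, giving (2, 0)
#4 (invocation 7): componentwise max over VC(#3)=(1, 1), +1 at T1, giving (1, 2)
#5 (invocation 9): componentwise max over VC(#2)=(2, 0), +1 at T0, giving (3, 0)
#11 (invocation 21): componentwise max over VC(#4)=(1, 2), +1 at T1, giving (1, 3)
#6 (invocation 11): componentwise max over VC(#5)=(3, 0), +1 at T0, giving (4, 0)
#7 (invocation 13): componentwise max over VC(#6)=(4, 0), +1 at T0, giving (5, 0)
#8 (invocation 15): componentwise max over VC(#7)=(5, 0), +1 at T0, giving (6, 0)
#9 (invocation 17): componentwise max over VC(#8)=(6, 0), +1 at T0, giving (7, 0)
#10 (invocation 19): componentwise max over VC(#9)=(7, 0), +1 at T0, giving (8, 0)
#12 (invocation 23): componentwise max over VC(#10)=(8, 0), VC(#11)=(1, 3), +1 at T0, giving (9, 3)
target: VC(#12) = (9, 3)

(9, 3)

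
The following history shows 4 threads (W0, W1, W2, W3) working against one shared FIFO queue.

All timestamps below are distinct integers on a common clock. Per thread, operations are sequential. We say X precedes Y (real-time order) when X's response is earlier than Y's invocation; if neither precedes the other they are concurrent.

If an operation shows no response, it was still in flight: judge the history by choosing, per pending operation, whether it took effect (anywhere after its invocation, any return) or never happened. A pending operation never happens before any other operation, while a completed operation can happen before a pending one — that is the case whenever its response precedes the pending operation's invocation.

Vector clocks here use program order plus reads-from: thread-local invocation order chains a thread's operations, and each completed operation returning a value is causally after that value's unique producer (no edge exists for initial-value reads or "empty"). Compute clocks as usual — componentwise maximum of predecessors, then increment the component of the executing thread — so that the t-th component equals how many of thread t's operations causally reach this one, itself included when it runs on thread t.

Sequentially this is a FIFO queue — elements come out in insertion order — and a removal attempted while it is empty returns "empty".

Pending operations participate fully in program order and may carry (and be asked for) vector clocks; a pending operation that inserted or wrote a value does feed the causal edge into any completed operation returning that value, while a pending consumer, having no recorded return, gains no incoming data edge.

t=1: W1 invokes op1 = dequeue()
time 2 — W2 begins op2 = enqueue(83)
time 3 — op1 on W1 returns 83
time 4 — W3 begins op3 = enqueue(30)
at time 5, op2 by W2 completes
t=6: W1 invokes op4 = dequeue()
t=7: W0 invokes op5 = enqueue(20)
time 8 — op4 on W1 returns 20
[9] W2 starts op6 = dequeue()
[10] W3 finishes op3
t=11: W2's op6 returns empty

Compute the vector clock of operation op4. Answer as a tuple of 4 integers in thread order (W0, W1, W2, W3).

(1, 2, 1, 0)

root op op3, invoked 4: fresh clock plus W3's own tick → (0, 0, 0, 1)
root op op2, invoked 2: fresh clock plus W2's own tick → (0, 0, 1, 0)
root op op5, invoked 7: fresh clock plus W0's own tick → (1, 0, 0, 0)
op6, invoked 9, takes VC(op2)=(0, 0, 1, 0) under max, adds 1 for W2 → (0, 0, 2, 0)
op1, invoked 1, takes VC(op2)=(0, 0, 1, 0) under max, adds 1 for W1 → (0, 1, 1, 0)
op4, invoked 6, takes VC(op1)=(0, 1, 1, 0), VC(op5)=(1, 0, 0, 0) under max, adds 1 for W1 → (1, 2, 1, 0)
target: VC(op4) = (1, 2, 1, 0)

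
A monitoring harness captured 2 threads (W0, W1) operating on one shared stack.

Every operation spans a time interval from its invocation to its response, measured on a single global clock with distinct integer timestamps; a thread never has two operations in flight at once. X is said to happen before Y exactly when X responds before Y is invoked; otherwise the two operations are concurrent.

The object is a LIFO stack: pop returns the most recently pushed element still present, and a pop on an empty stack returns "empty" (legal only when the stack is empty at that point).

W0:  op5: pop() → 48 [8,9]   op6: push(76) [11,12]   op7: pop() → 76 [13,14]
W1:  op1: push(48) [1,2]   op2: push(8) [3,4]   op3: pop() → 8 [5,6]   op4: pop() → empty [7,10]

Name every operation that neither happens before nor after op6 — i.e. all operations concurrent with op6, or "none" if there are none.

op6 spans [11,12]: anything still running between times 11 and 12 counts as concurrent
op1 [1,2]: before
op2 [3,4]: before
op3 [5,6]: before
op4 [7,10]: before
op5 [8,9]: before
op7 [13,14]: after

none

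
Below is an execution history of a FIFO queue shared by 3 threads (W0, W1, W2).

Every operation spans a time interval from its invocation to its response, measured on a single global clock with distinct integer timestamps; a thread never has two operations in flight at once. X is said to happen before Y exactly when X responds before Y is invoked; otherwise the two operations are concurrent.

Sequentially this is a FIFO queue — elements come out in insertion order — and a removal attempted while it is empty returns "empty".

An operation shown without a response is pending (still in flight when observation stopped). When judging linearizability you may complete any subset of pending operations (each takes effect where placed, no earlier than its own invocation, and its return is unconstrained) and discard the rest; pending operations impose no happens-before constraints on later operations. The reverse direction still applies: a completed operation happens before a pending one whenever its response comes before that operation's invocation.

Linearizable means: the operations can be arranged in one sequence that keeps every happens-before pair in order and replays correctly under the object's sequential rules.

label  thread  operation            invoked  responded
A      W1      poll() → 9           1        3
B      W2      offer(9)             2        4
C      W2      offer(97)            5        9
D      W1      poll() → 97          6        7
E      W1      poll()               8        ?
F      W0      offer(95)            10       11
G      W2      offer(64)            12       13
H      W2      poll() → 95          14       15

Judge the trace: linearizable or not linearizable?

linearizable

witness order: B, A, C, D, E, F, G, H
step 1: B offer(9) — queue <9>
step 2: A poll() → 9 — queue <>
step 3: C offer(97) — queue <97>
step 4: D poll() → 97 — queue <>
step 5: E poll() (pending, included) — queue <>
step 6: F offer(95) — queue <95>
step 7: G offer(64) — queue <95,64>
step 8: H poll() → 95 — queue <64>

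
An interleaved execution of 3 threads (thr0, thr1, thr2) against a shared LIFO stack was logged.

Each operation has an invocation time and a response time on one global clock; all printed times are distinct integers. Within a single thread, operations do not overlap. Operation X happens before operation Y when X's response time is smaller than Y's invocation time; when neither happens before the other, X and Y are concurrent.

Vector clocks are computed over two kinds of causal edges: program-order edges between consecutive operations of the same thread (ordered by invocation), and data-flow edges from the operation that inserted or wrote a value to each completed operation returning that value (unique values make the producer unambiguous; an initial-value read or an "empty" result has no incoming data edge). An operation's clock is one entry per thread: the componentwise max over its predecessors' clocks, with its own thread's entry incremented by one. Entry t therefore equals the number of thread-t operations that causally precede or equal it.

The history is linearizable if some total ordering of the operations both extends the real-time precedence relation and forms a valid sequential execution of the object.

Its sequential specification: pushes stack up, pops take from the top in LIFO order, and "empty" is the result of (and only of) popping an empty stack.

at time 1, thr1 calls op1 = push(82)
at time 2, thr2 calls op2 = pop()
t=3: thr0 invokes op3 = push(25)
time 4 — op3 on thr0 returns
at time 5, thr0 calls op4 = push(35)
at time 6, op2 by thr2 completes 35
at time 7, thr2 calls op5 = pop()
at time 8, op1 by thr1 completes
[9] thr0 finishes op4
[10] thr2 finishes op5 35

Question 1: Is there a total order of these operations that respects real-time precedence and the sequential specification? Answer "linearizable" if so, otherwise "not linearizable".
not linearizable

through event 9 a valid linearization exists; event 10 (op5 responding at time 10) ends that
every one of the 25 real-time-consistent orders over 5 completed LIFO stack ops fails the sequential spec
one such order, op1, op2, op3, op4, op5, breaks at step 2 where op2 pop() → 35 is illegal
one such order, op1, op2, op3, op5, op4, breaks at step 2 where op2 pop() → 35 is illegal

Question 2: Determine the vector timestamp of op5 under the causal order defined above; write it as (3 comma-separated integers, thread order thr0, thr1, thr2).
Answer: (2, 0, 2)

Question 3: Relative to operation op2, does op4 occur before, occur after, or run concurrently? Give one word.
Answer: concurrent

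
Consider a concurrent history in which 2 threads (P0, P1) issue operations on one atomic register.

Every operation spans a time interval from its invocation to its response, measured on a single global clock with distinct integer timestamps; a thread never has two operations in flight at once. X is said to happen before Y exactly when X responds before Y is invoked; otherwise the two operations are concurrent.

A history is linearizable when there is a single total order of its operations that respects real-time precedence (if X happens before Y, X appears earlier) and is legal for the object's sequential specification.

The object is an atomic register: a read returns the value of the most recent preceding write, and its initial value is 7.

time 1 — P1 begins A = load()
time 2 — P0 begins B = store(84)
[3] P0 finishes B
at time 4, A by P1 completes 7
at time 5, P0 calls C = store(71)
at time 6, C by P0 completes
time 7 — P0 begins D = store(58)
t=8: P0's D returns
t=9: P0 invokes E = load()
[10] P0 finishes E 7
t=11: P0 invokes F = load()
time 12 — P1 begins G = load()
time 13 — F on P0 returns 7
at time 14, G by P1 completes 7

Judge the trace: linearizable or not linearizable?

not linearizable

prefix check: 1..9 passes, 1..10 fails once E's time-10 response joins
all 2 real-time-respecting orders fail — 5 completed atomic register operations, no legal replay
for example A, B, C, D, E fails at step 5: E load() → 7 is not legal there
for example B, A, C, D, E fails at step 2: A load() → 7 is not legal there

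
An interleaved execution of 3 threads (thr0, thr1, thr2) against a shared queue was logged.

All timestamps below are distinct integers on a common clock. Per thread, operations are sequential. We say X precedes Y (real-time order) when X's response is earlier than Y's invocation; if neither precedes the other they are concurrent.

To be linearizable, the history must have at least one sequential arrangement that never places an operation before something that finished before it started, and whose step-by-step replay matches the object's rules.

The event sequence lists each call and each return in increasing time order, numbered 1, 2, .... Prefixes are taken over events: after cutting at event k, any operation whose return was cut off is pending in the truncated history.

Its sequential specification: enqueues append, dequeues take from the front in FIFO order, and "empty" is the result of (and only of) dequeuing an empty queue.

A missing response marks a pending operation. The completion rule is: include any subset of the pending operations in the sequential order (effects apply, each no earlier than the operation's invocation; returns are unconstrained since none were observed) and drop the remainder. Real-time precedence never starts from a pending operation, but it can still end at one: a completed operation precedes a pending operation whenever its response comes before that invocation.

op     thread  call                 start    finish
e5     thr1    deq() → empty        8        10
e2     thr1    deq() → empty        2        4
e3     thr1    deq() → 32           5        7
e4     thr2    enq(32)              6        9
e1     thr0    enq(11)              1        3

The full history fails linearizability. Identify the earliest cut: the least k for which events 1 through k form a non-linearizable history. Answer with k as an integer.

7

one valid order for events 1..6 is e2, e1:
after step 1 (e2 deq() → empty): queue <>
after step 2 (e1 enq(11)): queue <11>
once event 7 joins (e3's response, time 7), exhaustive search finds no witness
include/drop combinations of the 1 pending operation (e4) were all tried; none helps
one such order, e1, e2, e3 (pending dropped), breaks at step 2 where e2 deq() → empty is illegal
one such order, e2, e1, e3 (pending dropped), breaks at step 3 where e3 deq() → 32 is illegal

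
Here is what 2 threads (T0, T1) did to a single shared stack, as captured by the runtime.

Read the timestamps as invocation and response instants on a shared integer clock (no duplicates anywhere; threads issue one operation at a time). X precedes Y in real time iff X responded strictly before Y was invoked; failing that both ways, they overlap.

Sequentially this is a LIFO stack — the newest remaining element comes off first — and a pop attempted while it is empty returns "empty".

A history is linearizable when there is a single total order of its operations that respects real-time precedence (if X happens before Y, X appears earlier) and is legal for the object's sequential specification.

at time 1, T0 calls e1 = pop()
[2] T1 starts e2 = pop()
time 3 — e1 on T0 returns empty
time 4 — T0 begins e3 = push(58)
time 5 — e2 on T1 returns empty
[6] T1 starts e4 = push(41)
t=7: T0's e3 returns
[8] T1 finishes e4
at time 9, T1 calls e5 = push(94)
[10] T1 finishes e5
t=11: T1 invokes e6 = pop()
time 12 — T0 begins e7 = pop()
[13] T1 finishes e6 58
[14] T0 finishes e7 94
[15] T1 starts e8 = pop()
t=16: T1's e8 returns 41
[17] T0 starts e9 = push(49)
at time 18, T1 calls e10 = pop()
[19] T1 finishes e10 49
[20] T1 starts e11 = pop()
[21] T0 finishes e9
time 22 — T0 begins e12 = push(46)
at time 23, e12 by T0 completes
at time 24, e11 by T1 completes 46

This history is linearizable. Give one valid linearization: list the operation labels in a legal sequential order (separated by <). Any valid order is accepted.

e1 < e2 < e4 < e3 < e5 < e7 < e6 < e8 < e9 < e10 < e12 < e11

after step 1 (e1 pop() → empty): stack <>
after step 2 (e2 pop() → empty): stack <>
after step 3 (e4 push(41)): stack <41>
after step 4 (e3 push(58)): stack <41,58>
after step 5 (e5 push(94)): stack <41,58,94>
after step 6 (e7 pop() → 94): stack <41,58>
after step 7 (e6 pop() → 58): stack <41>
after step 8 (e8 pop() → 41): stack <>
after step 9 (e9 push(49)): stack <49>
after step 10 (e10 pop() → 49): stack <>
after step 11 (e12 push(46)): stack <46>
after step 12 (e11 pop() → 46): stack <>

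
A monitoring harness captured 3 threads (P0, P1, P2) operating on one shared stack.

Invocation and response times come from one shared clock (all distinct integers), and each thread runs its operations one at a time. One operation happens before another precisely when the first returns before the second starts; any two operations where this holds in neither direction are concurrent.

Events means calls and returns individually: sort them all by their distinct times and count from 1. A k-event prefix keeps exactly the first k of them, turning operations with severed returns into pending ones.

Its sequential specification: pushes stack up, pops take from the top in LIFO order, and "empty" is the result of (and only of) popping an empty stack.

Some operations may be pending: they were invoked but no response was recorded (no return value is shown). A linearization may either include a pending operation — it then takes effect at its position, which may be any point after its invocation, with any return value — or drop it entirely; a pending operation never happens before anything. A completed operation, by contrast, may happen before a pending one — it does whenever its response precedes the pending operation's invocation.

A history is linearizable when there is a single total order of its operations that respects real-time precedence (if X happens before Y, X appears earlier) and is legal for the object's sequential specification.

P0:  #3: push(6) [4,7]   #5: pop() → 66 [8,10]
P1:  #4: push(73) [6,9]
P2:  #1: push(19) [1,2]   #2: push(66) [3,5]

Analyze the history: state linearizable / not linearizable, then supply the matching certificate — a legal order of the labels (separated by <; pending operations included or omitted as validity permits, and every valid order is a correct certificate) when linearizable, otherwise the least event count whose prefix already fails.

linearizable — witness: #1 < #3 < #2 < #5 < #4

after step 1 (#1 push(19)): stack <19>
after step 2 (#3 push(6)): stack <19,6>
after step 3 (#2 push(66)): stack <19,6,66>
after step 4 (#5 pop() → 66): stack <19,6>
after step 5 (#4 push(73)): stack <19,6,73>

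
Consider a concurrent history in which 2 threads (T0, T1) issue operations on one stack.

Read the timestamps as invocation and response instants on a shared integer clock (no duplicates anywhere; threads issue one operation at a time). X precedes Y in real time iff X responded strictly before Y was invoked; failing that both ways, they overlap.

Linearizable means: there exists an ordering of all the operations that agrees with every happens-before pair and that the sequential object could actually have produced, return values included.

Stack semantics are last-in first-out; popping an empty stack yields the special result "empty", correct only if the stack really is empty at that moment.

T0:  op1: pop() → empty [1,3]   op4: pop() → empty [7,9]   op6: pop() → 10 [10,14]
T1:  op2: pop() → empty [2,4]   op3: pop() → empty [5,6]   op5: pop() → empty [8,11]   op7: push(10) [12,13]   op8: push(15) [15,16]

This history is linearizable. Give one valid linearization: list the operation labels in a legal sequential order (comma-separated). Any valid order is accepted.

op1, op2, op3, op4, op5, op7, op6, op8

step 1: op1 pop() → empty — stack <>
step 2: op2 pop() → empty — stack <>
step 3: op3 pop() → empty — stack <>
step 4: op4 pop() → empty — stack <>
step 5: op5 pop() → empty — stack <>
step 6: op7 push(10) — stack <10>
step 7: op6 pop() → 10 — stack <>
step 8: op8 push(15) — stack <15>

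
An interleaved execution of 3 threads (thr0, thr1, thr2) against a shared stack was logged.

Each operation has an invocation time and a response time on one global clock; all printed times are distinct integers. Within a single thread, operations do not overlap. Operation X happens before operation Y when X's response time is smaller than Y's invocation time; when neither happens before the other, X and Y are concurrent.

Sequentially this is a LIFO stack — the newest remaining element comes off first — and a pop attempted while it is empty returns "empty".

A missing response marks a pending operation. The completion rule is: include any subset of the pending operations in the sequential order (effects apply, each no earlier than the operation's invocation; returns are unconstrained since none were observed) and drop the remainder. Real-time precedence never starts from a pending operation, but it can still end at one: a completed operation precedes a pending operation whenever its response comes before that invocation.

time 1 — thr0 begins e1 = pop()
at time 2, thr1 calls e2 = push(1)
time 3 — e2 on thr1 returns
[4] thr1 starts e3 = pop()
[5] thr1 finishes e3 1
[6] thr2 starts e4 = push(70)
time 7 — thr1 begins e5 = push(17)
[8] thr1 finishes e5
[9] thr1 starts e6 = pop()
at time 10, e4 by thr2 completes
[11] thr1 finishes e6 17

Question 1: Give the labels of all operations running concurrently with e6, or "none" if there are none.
Answer: e1, e4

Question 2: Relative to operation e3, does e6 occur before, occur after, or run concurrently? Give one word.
Answer: after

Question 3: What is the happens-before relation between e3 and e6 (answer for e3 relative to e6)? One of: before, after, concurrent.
Answer: before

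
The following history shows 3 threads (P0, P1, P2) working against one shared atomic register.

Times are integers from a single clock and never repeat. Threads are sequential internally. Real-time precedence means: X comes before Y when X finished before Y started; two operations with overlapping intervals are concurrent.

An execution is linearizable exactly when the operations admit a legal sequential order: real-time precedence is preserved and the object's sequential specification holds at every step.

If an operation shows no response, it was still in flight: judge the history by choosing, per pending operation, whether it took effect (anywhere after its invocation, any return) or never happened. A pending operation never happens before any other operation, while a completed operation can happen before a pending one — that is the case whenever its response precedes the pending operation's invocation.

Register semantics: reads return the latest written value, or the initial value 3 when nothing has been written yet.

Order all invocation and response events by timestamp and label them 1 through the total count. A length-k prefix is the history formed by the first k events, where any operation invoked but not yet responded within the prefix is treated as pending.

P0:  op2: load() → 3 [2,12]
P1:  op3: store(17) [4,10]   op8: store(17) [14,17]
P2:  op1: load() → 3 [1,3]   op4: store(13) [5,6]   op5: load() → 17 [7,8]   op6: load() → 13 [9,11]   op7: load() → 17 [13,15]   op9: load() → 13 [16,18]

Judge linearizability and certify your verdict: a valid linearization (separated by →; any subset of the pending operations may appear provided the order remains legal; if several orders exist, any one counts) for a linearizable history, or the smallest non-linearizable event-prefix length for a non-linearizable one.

not linearizable — minimal violating prefix: 11 events

prefix check: 1..10 passes, 1..11 fails once op6's time-11 response joins
real-time-consistent orders of the 5 completed operations: 4 — all fail the atomic register replay
include/drop combinations of the 1 pending operation (op2) were all tried; none helps
e.g. op1, op3, op4, op5, op6 (pending dropped): illegal at step 4, since op5 load() → 17 cannot apply there
e.g. op1, op4, op3, op5, op6 (pending dropped): illegal at step 5, since op6 load() → 13 cannot apply there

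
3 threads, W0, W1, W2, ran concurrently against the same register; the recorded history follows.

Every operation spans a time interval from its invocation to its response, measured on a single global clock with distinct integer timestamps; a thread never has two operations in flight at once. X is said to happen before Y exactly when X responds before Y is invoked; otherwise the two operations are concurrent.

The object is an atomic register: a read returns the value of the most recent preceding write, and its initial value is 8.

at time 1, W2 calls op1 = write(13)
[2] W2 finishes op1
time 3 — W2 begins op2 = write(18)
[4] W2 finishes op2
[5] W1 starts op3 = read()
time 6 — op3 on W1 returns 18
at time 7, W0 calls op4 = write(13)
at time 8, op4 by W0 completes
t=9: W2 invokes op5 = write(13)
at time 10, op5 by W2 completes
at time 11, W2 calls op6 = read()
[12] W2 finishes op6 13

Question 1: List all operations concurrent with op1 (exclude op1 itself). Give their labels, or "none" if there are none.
none

concurrent with op1 ([1,2]): every op whose interval crosses 1..2
op2 [3,4]: after
op3 [5,6]: after
op4 [7,8]: after
op5 [9,10]: after
op6 [11,12]: after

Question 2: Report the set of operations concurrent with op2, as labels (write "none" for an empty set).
none

overlap test against op2 [3,4]: concurrent iff the interval meets 3..4
op1 [1,2]: before
op3 [5,6]: after
op4 [7,8]: after
op5 [9,10]: after
op6 [11,12]: after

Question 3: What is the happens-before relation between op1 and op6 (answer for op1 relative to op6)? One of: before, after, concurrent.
before

op1 spans [1,2], op6 spans [11,12]
resp(op1)=2 < inv(op6)=11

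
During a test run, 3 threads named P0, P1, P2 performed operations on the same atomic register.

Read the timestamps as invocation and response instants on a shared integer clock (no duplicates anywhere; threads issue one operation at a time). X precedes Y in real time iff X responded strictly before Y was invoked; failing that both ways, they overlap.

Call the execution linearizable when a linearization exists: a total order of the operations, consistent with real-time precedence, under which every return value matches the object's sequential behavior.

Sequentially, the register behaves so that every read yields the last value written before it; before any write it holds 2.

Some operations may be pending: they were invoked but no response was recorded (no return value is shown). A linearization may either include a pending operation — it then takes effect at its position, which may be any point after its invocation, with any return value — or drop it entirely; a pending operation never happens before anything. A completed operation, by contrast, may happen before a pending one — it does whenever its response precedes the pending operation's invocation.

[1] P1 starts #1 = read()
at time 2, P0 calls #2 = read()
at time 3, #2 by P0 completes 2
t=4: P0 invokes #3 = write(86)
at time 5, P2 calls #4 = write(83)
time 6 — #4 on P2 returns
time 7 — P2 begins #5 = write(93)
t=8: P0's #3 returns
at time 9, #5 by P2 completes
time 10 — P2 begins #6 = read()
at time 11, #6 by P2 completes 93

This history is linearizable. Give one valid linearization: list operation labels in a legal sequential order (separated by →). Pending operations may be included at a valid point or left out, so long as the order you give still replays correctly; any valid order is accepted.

#1 → #2 → #3 → #4 → #5 → #6

step 1: #1 read() (pending, included) — value 2
step 2: #2 read() → 2 — value 2
step 3: #3 write(86) — value 86
step 4: #4 write(83) — value 83
step 5: #5 write(93) — value 93
step 6: #6 read() → 93 — value 93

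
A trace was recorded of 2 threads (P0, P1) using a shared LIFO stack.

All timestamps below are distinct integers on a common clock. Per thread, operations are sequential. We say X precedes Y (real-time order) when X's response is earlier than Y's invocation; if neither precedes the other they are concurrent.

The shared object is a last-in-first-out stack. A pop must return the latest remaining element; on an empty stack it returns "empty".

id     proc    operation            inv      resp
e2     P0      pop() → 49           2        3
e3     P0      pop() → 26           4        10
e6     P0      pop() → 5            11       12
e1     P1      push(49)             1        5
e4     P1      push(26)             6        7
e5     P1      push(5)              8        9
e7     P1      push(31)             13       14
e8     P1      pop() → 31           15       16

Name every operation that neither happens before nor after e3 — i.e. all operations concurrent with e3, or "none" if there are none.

e1, e4, e5

overlap test against e3 [4,10]: concurrent iff the interval meets 4..10
e1 [1,5]: concurrent
e2 [2,3]: before
e4 [6,7]: concurrent
e5 [8,9]: concurrent
e6 [11,12]: after
e7 [13,14]: after
e8 [15,16]: after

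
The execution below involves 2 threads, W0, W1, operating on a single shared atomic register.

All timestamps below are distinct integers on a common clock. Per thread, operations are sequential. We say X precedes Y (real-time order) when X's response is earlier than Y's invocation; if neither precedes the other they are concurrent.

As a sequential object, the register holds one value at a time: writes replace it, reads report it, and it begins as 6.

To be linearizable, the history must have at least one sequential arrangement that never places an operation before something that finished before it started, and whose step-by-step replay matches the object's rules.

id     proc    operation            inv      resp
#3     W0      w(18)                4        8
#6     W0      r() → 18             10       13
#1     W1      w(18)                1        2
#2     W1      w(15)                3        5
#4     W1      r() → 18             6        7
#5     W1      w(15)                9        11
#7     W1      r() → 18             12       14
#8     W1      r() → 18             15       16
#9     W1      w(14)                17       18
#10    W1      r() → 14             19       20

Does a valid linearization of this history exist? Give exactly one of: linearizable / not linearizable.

not linearizable

prefix check: 1..13 passes, 1..14 fails once #7's time-14 response joins
no legal order exists: 9 real-time-consistent candidates over 7 completed atomic register operations, all rejected
e.g. #1, #2, #3, #4, #5, #6, #7: illegal at step 6, since #6 r() → 18 cannot apply there
e.g. #1, #2, #3, #4, #5, #7, #6: illegal at step 6, since #7 r() → 18 cannot apply there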